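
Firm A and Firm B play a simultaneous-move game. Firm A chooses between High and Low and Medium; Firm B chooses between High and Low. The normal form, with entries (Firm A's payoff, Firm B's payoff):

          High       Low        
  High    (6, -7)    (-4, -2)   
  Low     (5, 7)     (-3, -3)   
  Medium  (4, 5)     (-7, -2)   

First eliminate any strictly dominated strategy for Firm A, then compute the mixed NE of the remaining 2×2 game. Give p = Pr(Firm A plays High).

p = 2/3

Firm A's strategy Medium is strictly dominated by High: 6 > 4 and -4 > -7. Eliminate Medium.
Firm B's indifference between High and Low determines Firm A's mixing probability p:
  Firm B's expected payoff from High: p·(-7) + (1−p)·7 = -14p + 7
  Firm B's expected payoff from Low: p·(-2) + (1−p)·(-3) = p - 3
  -14p + 7 = p - 3  ⇒  -15p = -10  ⇒  p = 2/3.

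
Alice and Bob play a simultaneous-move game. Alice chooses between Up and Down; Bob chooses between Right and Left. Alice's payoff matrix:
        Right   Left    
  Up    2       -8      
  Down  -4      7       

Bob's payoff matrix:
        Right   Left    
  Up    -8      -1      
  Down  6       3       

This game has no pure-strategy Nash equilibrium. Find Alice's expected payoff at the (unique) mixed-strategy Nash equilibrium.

Set Alice's expected payoff from Up equal to that from Down:
  Alice's payoff to Up: q·2 + (1−q)·(-8) = 10q - 8
  Alice's payoff to Down: q·(-4) + (1−q)·7 = -11q + 7
  10q - 8 = -11q + 7  ⇒  21q = 15  ⇒  q = 5/7.
At equilibrium Alice is indifferent across rows, so Alice's payoff equals the payoff from Up: (5/7)·2 + (2/7)·(-8) = -6/7.

-6/7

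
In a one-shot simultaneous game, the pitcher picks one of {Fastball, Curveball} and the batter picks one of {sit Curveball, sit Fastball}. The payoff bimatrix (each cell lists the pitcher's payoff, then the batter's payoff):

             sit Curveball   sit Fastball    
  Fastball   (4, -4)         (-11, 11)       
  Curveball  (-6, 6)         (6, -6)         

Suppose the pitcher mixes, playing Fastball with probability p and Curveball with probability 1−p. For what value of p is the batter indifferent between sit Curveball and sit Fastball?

p = 4/9

Set the batter's expected payoff from sit Curveball equal to that from sit Fastball:
  the batter's payoff from sit Curveball: p·(-4) + (1−p)·6 = -10p + 6
  the batter's payoff from sit Fastball: p·11 + (1−p)·(-6) = 17p - 6
  -10p + 6 = 17p - 6  ⇒  -27p = -12  ⇒  p = 4/9.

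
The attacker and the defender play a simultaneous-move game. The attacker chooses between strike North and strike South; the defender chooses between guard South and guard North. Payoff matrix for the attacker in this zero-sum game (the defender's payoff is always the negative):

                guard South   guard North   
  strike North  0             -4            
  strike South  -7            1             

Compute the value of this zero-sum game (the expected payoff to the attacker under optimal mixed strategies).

v = -7/3

Set the attacker's expected payoff from strike North equal to that from strike South:
  the attacker's payoff to strike North: q·0 + (1−q)·(-4) = 4q - 4
  the attacker's payoff to strike South: q·(-7) + (1−q)·1 = -8q + 1
  4q - 4 = -8q + 1  ⇒  12q = 5  ⇒  q = 5/12.
The value is the attacker's expected payoff against this mix (using strike North): (5/12)·0 + (7/12)·(-4) = -7/3.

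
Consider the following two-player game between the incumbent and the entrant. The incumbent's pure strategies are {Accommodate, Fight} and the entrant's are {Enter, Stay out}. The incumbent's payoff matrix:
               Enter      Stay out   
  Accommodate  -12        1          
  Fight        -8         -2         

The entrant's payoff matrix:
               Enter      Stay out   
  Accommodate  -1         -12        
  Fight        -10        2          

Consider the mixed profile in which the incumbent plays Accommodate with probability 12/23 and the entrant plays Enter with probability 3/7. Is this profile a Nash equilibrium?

Yes

Check the entrant's indifference given the incumbent's mix p = 12/23:
  payoff from Enter = -122/23; payoff from Stay out = -122/23 — equal.
Check the incumbent's indifference given the entrant's mix q = 3/7:
  payoff from Accommodate = -32/7; payoff from Fight = -32/7 — equal.
Both players are indifferent, so neither can profitably deviate.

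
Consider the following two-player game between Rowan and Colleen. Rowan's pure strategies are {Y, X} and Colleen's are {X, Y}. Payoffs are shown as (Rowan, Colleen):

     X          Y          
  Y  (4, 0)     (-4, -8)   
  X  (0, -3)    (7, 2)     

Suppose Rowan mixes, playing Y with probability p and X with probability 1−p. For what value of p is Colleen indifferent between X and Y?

p = 5/13

Rowan's mix must leave Colleen indifferent between X and Y.
  Colleen's payoff to X: p·0 + (1−p)·(-3) = 3p - 3
  Colleen's payoff to Y: p·(-8) + (1−p)·2 = -10p + 2
  3p - 3 = -10p + 2  ⇒  13p = 5  ⇒  p = 5/13.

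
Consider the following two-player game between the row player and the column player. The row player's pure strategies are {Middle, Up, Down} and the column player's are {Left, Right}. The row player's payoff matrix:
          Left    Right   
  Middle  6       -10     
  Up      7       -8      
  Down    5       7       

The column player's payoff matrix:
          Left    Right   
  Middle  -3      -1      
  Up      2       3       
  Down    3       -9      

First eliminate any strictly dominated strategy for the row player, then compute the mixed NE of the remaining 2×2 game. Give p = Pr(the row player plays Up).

The row player's strategy Middle is strictly dominated by Up: 7 > 6 and -8 > -10. Eliminate Middle.
The row player's mix must leave the column player indifferent between Left and Right.
  the column player's payoff to Left: p·2 + (1−p)·3 = -p + 3
  the column player's payoff to Right: p·3 + (1−p)·(-9) = 12p - 9
  -p + 3 = 12p - 9  ⇒  -13p = -12  ⇒  p = 12/13.

p = 12/13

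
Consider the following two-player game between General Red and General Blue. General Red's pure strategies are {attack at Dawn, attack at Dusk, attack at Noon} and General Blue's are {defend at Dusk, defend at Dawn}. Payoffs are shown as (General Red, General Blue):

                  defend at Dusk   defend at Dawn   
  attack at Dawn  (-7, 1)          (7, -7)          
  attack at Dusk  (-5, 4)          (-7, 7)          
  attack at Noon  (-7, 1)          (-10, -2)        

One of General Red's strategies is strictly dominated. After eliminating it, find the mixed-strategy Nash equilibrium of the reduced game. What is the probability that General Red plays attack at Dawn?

General Red's strategy attack at Noon is strictly dominated by attack at Dusk: -5 > -7 and -7 > -10. Eliminate attack at Noon.
For General Blue to be willing to mix, General Blue must be indifferent between defend at Dusk and defend at Dawn, which pins down General Red's mix.
  General Blue's payoff from defend at Dusk: p·1 + (1−p)·4 = -3p + 4
  General Blue's payoff from defend at Dawn: p·(-7) + (1−p)·7 = -14p + 7
  -3p + 4 = -14p + 7  ⇒  11p = 3  ⇒  p = 3/11.

p = 3/11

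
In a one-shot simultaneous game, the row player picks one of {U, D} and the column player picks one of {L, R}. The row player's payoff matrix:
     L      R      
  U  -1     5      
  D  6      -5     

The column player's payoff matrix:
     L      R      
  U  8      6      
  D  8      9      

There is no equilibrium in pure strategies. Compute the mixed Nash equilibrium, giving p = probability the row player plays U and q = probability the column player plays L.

Set the column player's expected payoff from L equal to that from R:
  the column player's payoff from L: p·8 + (1−p)·8 = 8
  the column player's payoff from R: p·6 + (1−p)·9 = -3p + 9
  8 = -3p + 9  ⇒  3p = 1  ⇒  p = 1/3.
In a mixed equilibrium the row player is indifferent between U and D; this condition fixes q.
  the row player's payoff to U: q·(-1) + (1−q)·5 = -6q + 5
  the row player's payoff to D: q·6 + (1−q)·(-5) = 11q - 5
  -6q + 5 = 11q - 5  ⇒  -17q = -10  ⇒  q = 10/17.

p = 1/3, q = 10/17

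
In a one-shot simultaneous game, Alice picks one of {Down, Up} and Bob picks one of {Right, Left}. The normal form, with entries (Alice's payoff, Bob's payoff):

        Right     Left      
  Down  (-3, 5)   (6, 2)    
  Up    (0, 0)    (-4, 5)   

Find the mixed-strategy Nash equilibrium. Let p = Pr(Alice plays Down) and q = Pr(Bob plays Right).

Set Bob's expected payoff from Right equal to that from Left:
  Bob's payoff to Right: p·5 + (1−p)·0 = 5p
  Bob's payoff to Left: p·2 + (1−p)·5 = -3p + 5
  5p = -3p + 5  ⇒  8p = 5  ⇒  p = 5/8.
Bob's mix must leave Alice indifferent between Down and Up.
  Alice's payoff to Down: q·(-3) + (1−q)·6 = -9q + 6
  Alice's payoff to Up: q·0 + (1−q)·(-4) = 4q - 4
  -9q + 6 = 4q - 4  ⇒  -13q = -10  ⇒  q = 10/13.

p = 5/8, q = 10/13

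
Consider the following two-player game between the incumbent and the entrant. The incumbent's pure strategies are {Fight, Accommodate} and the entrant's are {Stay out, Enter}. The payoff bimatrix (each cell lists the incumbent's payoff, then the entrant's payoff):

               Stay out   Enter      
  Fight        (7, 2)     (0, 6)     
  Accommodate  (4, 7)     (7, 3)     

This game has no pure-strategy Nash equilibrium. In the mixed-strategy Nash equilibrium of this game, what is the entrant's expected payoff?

9/2

The entrant's indifference between Stay out and Enter determines the incumbent's mixing probability p:
  the entrant's expected payoff from Stay out: p·2 + (1−p)·7 = -5p + 7
  the entrant's expected payoff from Enter: p·6 + (1−p)·3 = 3p + 3
  -5p + 7 = 3p + 3  ⇒  -8p = -4  ⇒  p = 1/2.
At equilibrium the entrant is indifferent across columns, so the entrant's payoff equals the payoff from Stay out: (1/2)·2 + (1/2)·7 = 9/2.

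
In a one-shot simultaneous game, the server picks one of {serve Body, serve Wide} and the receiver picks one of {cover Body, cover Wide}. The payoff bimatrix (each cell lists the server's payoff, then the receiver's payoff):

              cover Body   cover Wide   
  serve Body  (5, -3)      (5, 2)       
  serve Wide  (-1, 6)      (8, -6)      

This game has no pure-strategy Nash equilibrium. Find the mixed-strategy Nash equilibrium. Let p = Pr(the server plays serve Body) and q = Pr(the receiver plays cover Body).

p = 12/17, q = 1/3

Set the receiver's expected payoff from cover Body equal to that from cover Wide:
  the receiver's expected payoff from cover Body: p·(-3) + (1−p)·6 = -9p + 6
  the receiver's expected payoff from cover Wide: p·2 + (1−p)·(-6) = 8p - 6
  -9p + 6 = 8p - 6  ⇒  -17p = -12  ⇒  p = 12/17.
The server's indifference between serve Body and serve Wide determines the receiver's mixing probability q:
  the server's expected payoff from serve Body: q·5 + (1−q)·5 = 5
  the server's expected payoff from serve Wide: q·(-1) + (1−q)·8 = -9q + 8
  5 = -9q + 8  ⇒  9q = 3  ⇒  q = 1/3.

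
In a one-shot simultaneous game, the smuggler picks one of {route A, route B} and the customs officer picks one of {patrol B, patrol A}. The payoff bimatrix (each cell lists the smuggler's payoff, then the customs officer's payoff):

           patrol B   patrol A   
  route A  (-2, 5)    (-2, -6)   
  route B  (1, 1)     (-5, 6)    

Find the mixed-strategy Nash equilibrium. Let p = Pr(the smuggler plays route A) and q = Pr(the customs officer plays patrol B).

In a mixed equilibrium the customs officer is indifferent between patrol B and patrol A; this condition fixes p.
  the customs officer's expected payoff from patrol B: p·5 + (1−p)·1 = 4p + 1
  the customs officer's expected payoff from patrol A: p·(-6) + (1−p)·6 = -12p + 6
  4p + 1 = -12p + 6  ⇒  16p = 5  ⇒  p = 5/16.
For the smuggler to be willing to mix, the smuggler must be indifferent between route A and route B, which pins down the customs officer's mix.
  the smuggler's expected payoff from route A: q·(-2) + (1−q)·(-2) = -2
  the smuggler's expected payoff from route B: q·1 + (1−q)·(-5) = 6q - 5
  -2 = 6q - 5  ⇒  -6q = -3  ⇒  q = 1/2.

p = 5/16, q = 1/2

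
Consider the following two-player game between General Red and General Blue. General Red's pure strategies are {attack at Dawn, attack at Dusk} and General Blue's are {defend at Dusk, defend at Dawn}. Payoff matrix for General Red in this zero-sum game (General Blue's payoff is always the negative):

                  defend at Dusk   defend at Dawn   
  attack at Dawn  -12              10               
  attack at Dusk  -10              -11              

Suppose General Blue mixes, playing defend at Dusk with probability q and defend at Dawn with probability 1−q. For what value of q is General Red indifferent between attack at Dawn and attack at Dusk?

q = 21/23

General Blue's mix must leave General Red indifferent between attack at Dawn and attack at Dusk.
  General Red's expected payoff from attack at Dawn: q·(-12) + (1−q)·10 = -22q + 10
  General Red's expected payoff from attack at Dusk: q·(-10) + (1−q)·(-11) = q - 11
  -22q + 10 = q - 11  ⇒  -23q = -21  ⇒  q = 21/23.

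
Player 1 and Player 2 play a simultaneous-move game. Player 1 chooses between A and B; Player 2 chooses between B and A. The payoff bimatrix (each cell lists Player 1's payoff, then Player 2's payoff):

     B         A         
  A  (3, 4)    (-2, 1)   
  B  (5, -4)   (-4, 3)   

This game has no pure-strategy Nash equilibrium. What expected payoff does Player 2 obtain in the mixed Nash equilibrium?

For Player 2 to be willing to mix, Player 2 must be indifferent between B and A, which pins down Player 1's mix.
  Player 2's payoff from B: p·4 + (1−p)·(-4) = 8p - 4
  Player 2's payoff from A: p·1 + (1−p)·3 = -2p + 3
  8p - 4 = -2p + 3  ⇒  10p = 7  ⇒  p = 7/10.
At equilibrium Player 2 is indifferent across columns, so Player 2's payoff equals the payoff from B: (7/10)·4 + (3/10)·(-4) = 8/5.

8/5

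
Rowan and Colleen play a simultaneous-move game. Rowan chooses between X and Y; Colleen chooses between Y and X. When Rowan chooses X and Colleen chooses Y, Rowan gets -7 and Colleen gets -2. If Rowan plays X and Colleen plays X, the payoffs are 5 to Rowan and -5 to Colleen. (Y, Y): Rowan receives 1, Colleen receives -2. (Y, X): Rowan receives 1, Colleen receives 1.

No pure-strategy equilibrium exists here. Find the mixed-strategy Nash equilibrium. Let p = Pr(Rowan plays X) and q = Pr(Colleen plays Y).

p = 1/2, q = 1/3

Rowan's mix must leave Colleen indifferent between Y and X.
  Colleen's expected payoff from Y: p·(-2) + (1−p)·(-2) = -2
  Colleen's expected payoff from X: p·(-5) + (1−p)·1 = -6p + 1
  -2 = -6p + 1  ⇒  6p = 3  ⇒  p = 1/2.
In a mixed equilibrium Rowan is indifferent between X and Y; this condition fixes q.
  Rowan's payoff from X: q·(-7) + (1−q)·5 = -12q + 5
  Rowan's payoff from Y: q·1 + (1−q)·1 = 1
  -12q + 5 = 1  ⇒  -12q = -4  ⇒  q = 1/3.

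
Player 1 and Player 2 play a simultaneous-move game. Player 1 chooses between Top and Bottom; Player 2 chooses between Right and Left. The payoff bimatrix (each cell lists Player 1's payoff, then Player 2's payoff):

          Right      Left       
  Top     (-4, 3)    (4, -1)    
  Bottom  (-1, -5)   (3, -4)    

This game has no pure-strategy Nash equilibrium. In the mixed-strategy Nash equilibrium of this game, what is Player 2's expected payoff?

Set Player 2's expected payoff from Right equal to that from Left:
  Player 2's payoff from Right: p·3 + (1−p)·(-5) = 8p - 5
  Player 2's payoff from Left: p·(-1) + (1−p)·(-4) = 3p - 4
  8p - 5 = 3p - 4  ⇒  5p = 1  ⇒  p = 1/5.
At equilibrium Player 2 is indifferent across columns, so Player 2's payoff equals the payoff from Right: (1/5)·3 + (4/5)·(-5) = -17/5.

-17/5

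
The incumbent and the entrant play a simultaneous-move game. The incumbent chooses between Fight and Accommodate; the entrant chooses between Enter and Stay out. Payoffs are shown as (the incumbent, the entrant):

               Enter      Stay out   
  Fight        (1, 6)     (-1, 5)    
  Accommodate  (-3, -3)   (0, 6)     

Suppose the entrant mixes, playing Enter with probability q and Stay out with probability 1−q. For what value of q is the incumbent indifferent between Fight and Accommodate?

q = 1/5

For the incumbent to be willing to mix, the incumbent must be indifferent between Fight and Accommodate, which pins down the entrant's mix.
  the incumbent's payoff to Fight: q·1 + (1−q)·(-1) = 2q - 1
  the incumbent's payoff to Accommodate: q·(-3) + (1−q)·0 = -3q
  2q - 1 = -3q  ⇒  5q = 1  ⇒  q = 1/5.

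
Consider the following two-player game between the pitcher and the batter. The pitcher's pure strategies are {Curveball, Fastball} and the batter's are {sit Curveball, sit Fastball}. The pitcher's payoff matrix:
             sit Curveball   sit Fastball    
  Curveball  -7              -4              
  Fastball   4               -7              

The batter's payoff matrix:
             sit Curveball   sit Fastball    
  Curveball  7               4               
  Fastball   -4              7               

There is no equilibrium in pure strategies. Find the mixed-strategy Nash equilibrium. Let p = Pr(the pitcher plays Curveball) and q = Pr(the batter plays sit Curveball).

p = 11/14, q = 3/14

The batter's indifference between sit Curveball and sit Fastball determines the pitcher's mixing probability p:
  the batter's expected payoff from sit Curveball: p·7 + (1−p)·(-4) = 11p - 4
  the batter's expected payoff from sit Fastball: p·4 + (1−p)·7 = -3p + 7
  11p - 4 = -3p + 7  ⇒  14p = 11  ⇒  p = 11/14.
The pitcher's indifference between Curveball and Fastball determines the batter's mixing probability q:
  the pitcher's payoff to Curveball: q·(-7) + (1−q)·(-4) = -3q - 4
  the pitcher's payoff to Fastball: q·4 + (1−q)·(-7) = 11q - 7
  -3q - 4 = 11q - 7  ⇒  -14q = -3  ⇒  q = 3/14.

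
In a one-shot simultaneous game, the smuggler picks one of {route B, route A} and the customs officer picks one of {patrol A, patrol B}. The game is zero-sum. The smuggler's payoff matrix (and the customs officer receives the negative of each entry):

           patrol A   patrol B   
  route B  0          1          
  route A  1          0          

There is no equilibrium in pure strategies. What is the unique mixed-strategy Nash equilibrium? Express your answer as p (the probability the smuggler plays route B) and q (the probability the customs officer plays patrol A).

p = 1/2, q = 1/2

For the customs officer to be willing to mix, the customs officer must be indifferent between patrol A and patrol B, which pins down the smuggler's mix.
  the customs officer's payoff from patrol A: p·0 + (1−p)·(-1) = p - 1
  the customs officer's payoff from patrol B: p·(-1) + (1−p)·0 = -p
  p - 1 = -p  ⇒  2p = 1  ⇒  p = 1/2.
In a mixed equilibrium the smuggler is indifferent between route B and route A; this condition fixes q.
  the smuggler's expected payoff from route B: q·0 + (1−q)·1 = -q + 1
  the smuggler's expected payoff from route A: q·1 + (1−q)·0 = q
  -q + 1 = q  ⇒  -2q = -1  ⇒  q = 1/2.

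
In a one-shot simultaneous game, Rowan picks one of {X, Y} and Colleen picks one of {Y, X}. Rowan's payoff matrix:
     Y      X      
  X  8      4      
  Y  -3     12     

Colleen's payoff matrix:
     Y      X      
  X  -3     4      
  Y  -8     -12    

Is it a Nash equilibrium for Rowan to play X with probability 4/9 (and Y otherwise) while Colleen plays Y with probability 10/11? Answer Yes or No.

No

Given Rowan's mix p = 4/9, Colleen's payoff from Y is -52/9 but from X is -44/9. Colleen strictly prefers X, so Colleen would not mix.
So the proposed profile is not a Nash equilibrium.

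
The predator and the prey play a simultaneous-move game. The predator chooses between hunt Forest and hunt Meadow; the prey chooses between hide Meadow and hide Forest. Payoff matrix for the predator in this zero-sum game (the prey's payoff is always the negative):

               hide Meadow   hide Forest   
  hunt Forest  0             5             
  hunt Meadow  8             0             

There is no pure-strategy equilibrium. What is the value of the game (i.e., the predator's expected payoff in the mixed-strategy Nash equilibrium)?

v = 40/13

In a mixed equilibrium the predator is indifferent between hunt Forest and hunt Meadow; this condition fixes q.
  the predator's expected payoff from hunt Forest: q·0 + (1−q)·5 = -5q + 5
  the predator's expected payoff from hunt Meadow: q·8 + (1−q)·0 = 8q
  -5q + 5 = 8q  ⇒  -13q = -5  ⇒  q = 5/13.
The value is the predator's expected payoff against this mix (using hunt Forest): (5/13)·0 + (8/13)·5 = 40/13.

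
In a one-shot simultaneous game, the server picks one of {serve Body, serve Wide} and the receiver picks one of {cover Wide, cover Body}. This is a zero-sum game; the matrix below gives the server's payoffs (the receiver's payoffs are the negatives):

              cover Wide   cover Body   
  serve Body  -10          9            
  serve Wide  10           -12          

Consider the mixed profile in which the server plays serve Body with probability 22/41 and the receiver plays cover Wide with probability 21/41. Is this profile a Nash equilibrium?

Check the receiver's indifference given the server's mix p = 22/41:
  payoff from cover Wide = 30/41; payoff from cover Body = 30/41 — equal.
Check the server's indifference given the receiver's mix q = 21/41:
  payoff from serve Body = -30/41; payoff from serve Wide = -30/41 — equal.
Both players are indifferent, so neither can profitably deviate.

Yes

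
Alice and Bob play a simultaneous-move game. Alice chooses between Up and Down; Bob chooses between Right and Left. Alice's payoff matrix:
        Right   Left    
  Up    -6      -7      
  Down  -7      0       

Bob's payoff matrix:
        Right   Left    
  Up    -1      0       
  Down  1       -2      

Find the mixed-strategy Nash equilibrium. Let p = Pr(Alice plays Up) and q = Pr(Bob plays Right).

Bob's indifference between Right and Left determines Alice's mixing probability p:
  Bob's payoff from Right: p·(-1) + (1−p)·1 = -2p + 1
  Bob's payoff from Left: p·0 + (1−p)·(-2) = 2p - 2
  -2p + 1 = 2p - 2  ⇒  -4p = -3  ⇒  p = 3/4.
In a mixed equilibrium Alice is indifferent between Up and Down; this condition fixes q.
  Alice's expected payoff from Up: q·(-6) + (1−q)·(-7) = q - 7
  Alice's expected payoff from Down: q·(-7) + (1−q)·0 = -7q
  q - 7 = -7q  ⇒  8q = 7  ⇒  q = 7/8.

p = 3/4, q = 7/8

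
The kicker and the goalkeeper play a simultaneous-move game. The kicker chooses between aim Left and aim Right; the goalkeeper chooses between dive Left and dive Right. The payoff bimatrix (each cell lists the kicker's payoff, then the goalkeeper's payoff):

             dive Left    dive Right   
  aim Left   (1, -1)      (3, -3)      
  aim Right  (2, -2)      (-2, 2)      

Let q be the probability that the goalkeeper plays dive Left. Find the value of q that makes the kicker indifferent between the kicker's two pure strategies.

Set the kicker's expected payoff from aim Left equal to that from aim Right:
  the kicker's payoff from aim Left: q·1 + (1−q)·3 = -2q + 3
  the kicker's payoff from aim Right: q·2 + (1−q)·(-2) = 4q - 2
  -2q + 3 = 4q - 2  ⇒  -6q = -5  ⇒  q = 5/6.

q = 5/6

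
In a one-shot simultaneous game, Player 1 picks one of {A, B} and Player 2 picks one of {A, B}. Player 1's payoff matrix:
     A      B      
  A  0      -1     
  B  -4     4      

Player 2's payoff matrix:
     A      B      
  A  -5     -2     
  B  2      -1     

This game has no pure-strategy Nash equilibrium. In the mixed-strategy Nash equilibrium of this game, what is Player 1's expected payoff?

Player 1's indifference between A and B determines Player 2's mixing probability q:
  Player 1's payoff from A: q·0 + (1−q)·(-1) = q - 1
  Player 1's payoff from B: q·(-4) + (1−q)·4 = -8q + 4
  q - 1 = -8q + 4  ⇒  9q = 5  ⇒  q = 5/9.
At equilibrium Player 1 is indifferent across rows, so Player 1's payoff equals the payoff from A: (5/9)·0 + (4/9)·(-1) = -4/9.

-4/9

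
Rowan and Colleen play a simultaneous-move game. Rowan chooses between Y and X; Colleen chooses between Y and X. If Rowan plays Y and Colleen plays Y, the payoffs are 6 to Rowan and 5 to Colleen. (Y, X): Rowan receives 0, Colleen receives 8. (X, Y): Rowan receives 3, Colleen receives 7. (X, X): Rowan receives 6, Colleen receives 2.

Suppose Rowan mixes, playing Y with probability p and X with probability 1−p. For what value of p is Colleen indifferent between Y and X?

Set Colleen's expected payoff from Y equal to that from X:
  Colleen's payoff from Y: p·5 + (1−p)·7 = -2p + 7
  Colleen's payoff from X: p·8 + (1−p)·2 = 6p + 2
  -2p + 7 = 6p + 2  ⇒  -8p = -5  ⇒  p = 5/8.

p = 5/8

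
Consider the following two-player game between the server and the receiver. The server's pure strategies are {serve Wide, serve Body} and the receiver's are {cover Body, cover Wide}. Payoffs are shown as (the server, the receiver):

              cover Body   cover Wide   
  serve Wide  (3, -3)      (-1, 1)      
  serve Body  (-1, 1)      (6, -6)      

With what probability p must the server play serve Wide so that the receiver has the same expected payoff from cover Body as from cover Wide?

For the receiver to be willing to mix, the receiver must be indifferent between cover Body and cover Wide, which pins down the server's mix.
  the receiver's payoff to cover Body: p·(-3) + (1−p)·1 = -4p + 1
  the receiver's payoff to cover Wide: p·1 + (1−p)·(-6) = 7p - 6
  -4p + 1 = 7p - 6  ⇒  -11p = -7  ⇒  p = 7/11.

p = 7/11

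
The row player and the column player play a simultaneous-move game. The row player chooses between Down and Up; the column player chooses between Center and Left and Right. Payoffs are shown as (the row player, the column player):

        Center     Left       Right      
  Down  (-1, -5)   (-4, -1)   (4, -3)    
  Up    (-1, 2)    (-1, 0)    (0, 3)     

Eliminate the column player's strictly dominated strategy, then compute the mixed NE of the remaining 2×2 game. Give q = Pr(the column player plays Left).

The column player's strategy Center is strictly dominated by Right: -3 > -5 and 3 > 2. Eliminate Center.
The column player's mix must leave the row player indifferent between Down and Up.
  the row player's payoff from Down: q·(-4) + (1−q)·4 = -8q + 4
  the row player's payoff from Up: q·(-1) + (1−q)·0 = -q
  -8q + 4 = -q  ⇒  -7q = -4  ⇒  q = 4/7.

q = 4/7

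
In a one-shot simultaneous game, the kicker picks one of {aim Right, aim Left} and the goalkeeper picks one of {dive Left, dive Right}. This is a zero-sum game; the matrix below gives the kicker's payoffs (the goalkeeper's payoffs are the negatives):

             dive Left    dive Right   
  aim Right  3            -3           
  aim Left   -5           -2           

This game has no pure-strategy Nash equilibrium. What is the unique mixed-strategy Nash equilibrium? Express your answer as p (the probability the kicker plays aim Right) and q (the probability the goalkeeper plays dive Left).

In a mixed equilibrium the goalkeeper is indifferent between dive Left and dive Right; this condition fixes p.
  the goalkeeper's payoff from dive Left: p·(-3) + (1−p)·5 = -8p + 5
  the goalkeeper's payoff from dive Right: p·3 + (1−p)·2 = p + 2
  -8p + 5 = p + 2  ⇒  -9p = -3  ⇒  p = 1/3.
For the kicker to be willing to mix, the kicker must be indifferent between aim Right and aim Left, which pins down the goalkeeper's mix.
  the kicker's payoff to aim Right: q·3 + (1−q)·(-3) = 6q - 3
  the kicker's payoff to aim Left: q·(-5) + (1−q)·(-2) = -3q - 2
  6q - 3 = -3q - 2  ⇒  9q = 1  ⇒  q = 1/9.

p = 1/3, q = 1/9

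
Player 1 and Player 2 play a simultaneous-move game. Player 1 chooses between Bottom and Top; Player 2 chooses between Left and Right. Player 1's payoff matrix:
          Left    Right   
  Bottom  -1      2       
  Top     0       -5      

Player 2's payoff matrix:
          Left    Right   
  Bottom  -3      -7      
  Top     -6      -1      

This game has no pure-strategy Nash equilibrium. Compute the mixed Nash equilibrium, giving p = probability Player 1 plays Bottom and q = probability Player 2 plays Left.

For Player 2 to be willing to mix, Player 2 must be indifferent between Left and Right, which pins down Player 1's mix.
  Player 2's payoff to Left: p·(-3) + (1−p)·(-6) = 3p - 6
  Player 2's payoff to Right: p·(-7) + (1−p)·(-1) = -6p - 1
  3p - 6 = -6p - 1  ⇒  9p = 5  ⇒  p = 5/9.
Player 1's indifference between Bottom and Top determines Player 2's mixing probability q:
  Player 1's payoff to Bottom: q·(-1) + (1−q)·2 = -3q + 2
  Player 1's payoff to Top: q·0 + (1−q)·(-5) = 5q - 5
  -3q + 2 = 5q - 5  ⇒  -8q = -7  ⇒  q = 7/8.

p = 5/9, q = 7/8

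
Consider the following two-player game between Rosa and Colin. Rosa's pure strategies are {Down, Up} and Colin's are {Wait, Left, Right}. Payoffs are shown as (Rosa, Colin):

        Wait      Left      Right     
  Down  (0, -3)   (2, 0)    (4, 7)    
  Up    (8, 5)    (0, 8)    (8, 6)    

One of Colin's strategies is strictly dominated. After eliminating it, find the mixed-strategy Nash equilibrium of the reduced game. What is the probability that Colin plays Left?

q = 2/3

Colin's strategy Wait is strictly dominated by Left: 0 > -3 and 8 > 5. Eliminate Wait.
Set Rosa's expected payoff from Down equal to that from Up:
  Rosa's payoff to Down: q·2 + (1−q)·4 = -2q + 4
  Rosa's payoff to Up: q·0 + (1−q)·8 = -8q + 8
  -2q + 4 = -8q + 8  ⇒  6q = 4  ⇒  q = 2/3.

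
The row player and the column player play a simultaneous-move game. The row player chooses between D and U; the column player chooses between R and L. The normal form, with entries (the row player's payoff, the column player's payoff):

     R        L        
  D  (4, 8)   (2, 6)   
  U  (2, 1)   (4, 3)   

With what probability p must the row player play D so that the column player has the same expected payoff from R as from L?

p = 1/2

Set the column player's expected payoff from R equal to that from L:
  the column player's payoff to R: p·8 + (1−p)·1 = 7p + 1
  the column player's payoff to L: p·6 + (1−p)·3 = 3p + 3
  7p + 1 = 3p + 3  ⇒  4p = 2  ⇒  p = 1/2.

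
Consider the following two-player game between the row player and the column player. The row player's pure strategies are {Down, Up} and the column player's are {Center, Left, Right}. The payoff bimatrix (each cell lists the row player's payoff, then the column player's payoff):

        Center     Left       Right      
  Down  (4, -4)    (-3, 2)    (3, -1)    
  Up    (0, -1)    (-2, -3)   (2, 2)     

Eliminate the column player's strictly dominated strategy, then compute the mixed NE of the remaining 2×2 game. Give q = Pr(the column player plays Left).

The column player's strategy Center is strictly dominated by Right: -1 > -4 and 2 > -1. Eliminate Center.
For the row player to be willing to mix, the row player must be indifferent between Down and Up, which pins down the column player's mix.
  the row player's payoff from Down: q·(-3) + (1−q)·3 = -6q + 3
  the row player's payoff from Up: q·(-2) + (1−q)·2 = -4q + 2
  -6q + 3 = -4q + 2  ⇒  -2q = -1  ⇒  q = 1/2.

q = 1/2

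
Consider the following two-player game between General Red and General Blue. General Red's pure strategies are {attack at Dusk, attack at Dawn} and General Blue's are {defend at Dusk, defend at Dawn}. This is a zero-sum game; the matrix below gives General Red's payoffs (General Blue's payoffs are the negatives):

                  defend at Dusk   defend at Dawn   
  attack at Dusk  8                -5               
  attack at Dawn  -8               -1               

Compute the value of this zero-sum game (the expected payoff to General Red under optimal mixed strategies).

For General Red to be willing to mix, General Red must be indifferent between attack at Dusk and attack at Dawn, which pins down General Blue's mix.
  General Red's payoff from attack at Dusk: q·8 + (1−q)·(-5) = 13q - 5
  General Red's payoff from attack at Dawn: q·(-8) + (1−q)·(-1) = -7q - 1
  13q - 5 = -7q - 1  ⇒  20q = 4  ⇒  q = 1/5.
The value is General Red's expected payoff against this mix (using attack at Dusk): (1/5)·8 + (4/5)·(-5) = -12/5.

v = -12/5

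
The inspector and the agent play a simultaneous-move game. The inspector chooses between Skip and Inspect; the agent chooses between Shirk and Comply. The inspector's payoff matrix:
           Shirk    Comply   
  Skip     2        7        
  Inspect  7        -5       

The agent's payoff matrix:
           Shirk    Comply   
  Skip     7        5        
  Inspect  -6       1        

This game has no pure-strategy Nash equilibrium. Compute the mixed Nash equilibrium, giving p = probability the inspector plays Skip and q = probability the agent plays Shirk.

p = 7/9, q = 12/17

In a mixed equilibrium the agent is indifferent between Shirk and Comply; this condition fixes p.
  the agent's expected payoff from Shirk: p·7 + (1−p)·(-6) = 13p - 6
  the agent's expected payoff from Comply: p·5 + (1−p)·1 = 4p + 1
  13p - 6 = 4p + 1  ⇒  9p = 7  ⇒  p = 7/9.
The agent's mix must leave the inspector indifferent between Skip and Inspect.
  the inspector's payoff from Skip: q·2 + (1−q)·7 = -5q + 7
  the inspector's payoff from Inspect: q·7 + (1−q)·(-5) = 12q - 5
  -5q + 7 = 12q - 5  ⇒  -17q = -12  ⇒  q = 12/17.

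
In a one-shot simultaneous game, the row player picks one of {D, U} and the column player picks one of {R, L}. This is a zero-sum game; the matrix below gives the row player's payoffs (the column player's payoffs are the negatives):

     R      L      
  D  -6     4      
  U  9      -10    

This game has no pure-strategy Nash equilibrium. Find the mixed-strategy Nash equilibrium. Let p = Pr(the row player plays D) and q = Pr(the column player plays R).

p = 19/29, q = 14/29

The column player's indifference between R and L determines the row player's mixing probability p:
  the column player's payoff to R: p·6 + (1−p)·(-9) = 15p - 9
  the column player's payoff to L: p·(-4) + (1−p)·10 = -14p + 10
  15p - 9 = -14p + 10  ⇒  29p = 19  ⇒  p = 19/29.
Set the row player's expected payoff from D equal to that from U:
  the row player's payoff from D: q·(-6) + (1−q)·4 = -10q + 4
  the row player's payoff from U: q·9 + (1−q)·(-10) = 19q - 10
  -10q + 4 = 19q - 10  ⇒  -29q = -14  ⇒  q = 14/29.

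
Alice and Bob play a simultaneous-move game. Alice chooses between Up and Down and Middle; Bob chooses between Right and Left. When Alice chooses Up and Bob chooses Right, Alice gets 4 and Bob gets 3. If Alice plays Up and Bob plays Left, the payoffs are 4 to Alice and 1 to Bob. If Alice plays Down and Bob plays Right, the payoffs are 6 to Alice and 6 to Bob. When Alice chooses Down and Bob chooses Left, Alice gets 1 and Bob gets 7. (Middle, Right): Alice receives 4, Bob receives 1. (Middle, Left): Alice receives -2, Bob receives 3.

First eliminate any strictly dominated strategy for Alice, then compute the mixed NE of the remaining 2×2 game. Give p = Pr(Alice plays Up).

p = 1/3

Alice's strategy Middle is strictly dominated by Down: 6 > 4 and 1 > -2. Eliminate Middle.
Bob's indifference between Right and Left determines Alice's mixing probability p:
  Bob's payoff to Right: p·3 + (1−p)·6 = -3p + 6
  Bob's payoff to Left: p·1 + (1−p)·7 = -6p + 7
  -3p + 6 = -6p + 7  ⇒  3p = 1  ⇒  p = 1/3.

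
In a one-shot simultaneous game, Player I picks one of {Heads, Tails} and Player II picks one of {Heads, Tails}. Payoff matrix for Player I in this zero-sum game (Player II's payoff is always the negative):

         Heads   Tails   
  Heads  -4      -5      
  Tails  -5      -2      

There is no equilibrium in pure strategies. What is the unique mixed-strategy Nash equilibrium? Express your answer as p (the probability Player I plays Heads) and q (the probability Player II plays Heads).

p = 3/4, q = 3/4

Set Player II's expected payoff from Heads equal to that from Tails:
  Player II's payoff from Heads: p·4 + (1−p)·5 = -p + 5
  Player II's payoff from Tails: p·5 + (1−p)·2 = 3p + 2
  -p + 5 = 3p + 2  ⇒  -4p = -3  ⇒  p = 3/4.
Player I's indifference between Heads and Tails determines Player II's mixing probability q:
  Player I's expected payoff from Heads: q·(-4) + (1−q)·(-5) = q - 5
  Player I's expected payoff from Tails: q·(-5) + (1−q)·(-2) = -3q - 2
  q - 5 = -3q - 2  ⇒  4q = 3  ⇒  q = 3/4.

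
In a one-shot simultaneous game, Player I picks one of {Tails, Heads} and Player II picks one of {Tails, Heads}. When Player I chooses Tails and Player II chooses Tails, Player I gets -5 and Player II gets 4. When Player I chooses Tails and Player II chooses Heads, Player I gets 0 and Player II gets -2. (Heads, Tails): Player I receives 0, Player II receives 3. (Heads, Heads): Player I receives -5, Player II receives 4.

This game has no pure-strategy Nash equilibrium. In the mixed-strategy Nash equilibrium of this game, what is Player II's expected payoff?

22/7

For Player II to be willing to mix, Player II must be indifferent between Tails and Heads, which pins down Player I's mix.
  Player II's payoff from Tails: p·4 + (1−p)·3 = p + 3
  Player II's payoff from Heads: p·(-2) + (1−p)·4 = -6p + 4
  p + 3 = -6p + 4  ⇒  7p = 1  ⇒  p = 1/7.
At equilibrium Player II is indifferent across columns, so Player II's payoff equals the payoff from Tails: (1/7)·4 + (6/7)·3 = 22/7.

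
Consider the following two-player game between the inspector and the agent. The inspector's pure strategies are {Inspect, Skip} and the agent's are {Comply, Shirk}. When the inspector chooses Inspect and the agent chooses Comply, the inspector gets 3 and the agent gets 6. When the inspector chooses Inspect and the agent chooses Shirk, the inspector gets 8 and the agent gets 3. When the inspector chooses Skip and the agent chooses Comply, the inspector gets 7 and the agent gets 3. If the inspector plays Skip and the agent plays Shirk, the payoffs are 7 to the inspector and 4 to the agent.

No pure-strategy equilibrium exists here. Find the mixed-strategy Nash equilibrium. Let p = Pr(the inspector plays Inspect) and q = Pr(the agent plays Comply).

p = 1/4, q = 1/5

The inspector's mix must leave the agent indifferent between Comply and Shirk.
  the agent's payoff from Comply: p·6 + (1−p)·3 = 3p + 3
  the agent's payoff from Shirk: p·3 + (1−p)·4 = -p + 4
  3p + 3 = -p + 4  ⇒  4p = 1  ⇒  p = 1/4.
Set the inspector's expected payoff from Inspect equal to that from Skip:
  the inspector's payoff from Inspect: q·3 + (1−q)·8 = -5q + 8
  the inspector's payoff from Skip: q·7 + (1−q)·7 = 7
  -5q + 8 = 7  ⇒  -5q = -1  ⇒  q = 1/5.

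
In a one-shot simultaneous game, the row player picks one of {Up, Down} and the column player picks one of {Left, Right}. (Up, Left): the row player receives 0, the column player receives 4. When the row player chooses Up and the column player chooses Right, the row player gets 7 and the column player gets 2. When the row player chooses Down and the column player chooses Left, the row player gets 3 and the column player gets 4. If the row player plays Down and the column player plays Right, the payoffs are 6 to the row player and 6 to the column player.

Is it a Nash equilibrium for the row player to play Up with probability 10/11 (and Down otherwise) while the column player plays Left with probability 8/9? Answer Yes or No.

No

Given the row player's mix p = 10/11, the column player's payoff from Left is 4 but from Right is 26/11. The column player strictly prefers Left, so the column player would not mix.
So the proposed profile is not a Nash equilibrium.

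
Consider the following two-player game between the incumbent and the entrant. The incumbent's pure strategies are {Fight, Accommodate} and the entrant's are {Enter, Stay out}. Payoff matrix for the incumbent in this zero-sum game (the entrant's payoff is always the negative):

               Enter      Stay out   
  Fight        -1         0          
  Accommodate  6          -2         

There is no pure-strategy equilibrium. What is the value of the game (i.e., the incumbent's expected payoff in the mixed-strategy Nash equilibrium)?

v = -2/9

For the incumbent to be willing to mix, the incumbent must be indifferent between Fight and Accommodate, which pins down the entrant's mix.
  the incumbent's expected payoff from Fight: q·(-1) + (1−q)·0 = -q
  the incumbent's expected payoff from Accommodate: q·6 + (1−q)·(-2) = 8q - 2
  -q = 8q - 2  ⇒  -9q = -2  ⇒  q = 2/9.
The value is the incumbent's expected payoff against this mix (using Fight): (2/9)·(-1) + (7/9)·0 = -2/9.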